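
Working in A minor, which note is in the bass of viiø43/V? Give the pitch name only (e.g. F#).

The applied chord viiø43/V is rooted on D#: D#-F#-A-C#.
The figure 43 means second inversion — the fifth is in the bass.

A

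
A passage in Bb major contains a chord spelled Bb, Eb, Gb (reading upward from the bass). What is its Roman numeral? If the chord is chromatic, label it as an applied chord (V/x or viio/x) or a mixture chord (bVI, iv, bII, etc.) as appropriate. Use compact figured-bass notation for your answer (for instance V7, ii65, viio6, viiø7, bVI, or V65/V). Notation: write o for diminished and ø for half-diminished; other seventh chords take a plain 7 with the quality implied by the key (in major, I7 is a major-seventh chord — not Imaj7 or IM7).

iv64

The pitches Eb-Gb-Bb form a minor triad rooted on Eb.
Eb is the fourth degree of Bb major. This is the minor subdominant, borrowed from the parallel minor.
With Bb in the bass the chord is in second inversion, so the figured bass is 64.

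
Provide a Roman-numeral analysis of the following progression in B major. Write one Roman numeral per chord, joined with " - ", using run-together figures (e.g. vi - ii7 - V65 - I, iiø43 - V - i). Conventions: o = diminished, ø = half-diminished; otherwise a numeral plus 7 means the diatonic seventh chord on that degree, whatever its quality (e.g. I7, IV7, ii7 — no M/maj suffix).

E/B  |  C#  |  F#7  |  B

E/B: major triad on E = scale degree 4 → IV64.
C#: chromatic; C# is V of V, so V/V.
F#7 has root F#, degree 5 in B major, so V7.
B: root B is the tonic; major triad there is I.

IV64 - V/V - V7 - I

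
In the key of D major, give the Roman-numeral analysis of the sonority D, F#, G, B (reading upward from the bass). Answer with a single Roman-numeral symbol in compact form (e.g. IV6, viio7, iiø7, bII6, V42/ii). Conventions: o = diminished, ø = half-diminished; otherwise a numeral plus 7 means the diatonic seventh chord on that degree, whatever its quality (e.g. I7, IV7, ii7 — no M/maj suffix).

Stacked in thirds the chord is G-B-D-F#: a major seventh chord on G.
In D major, G is the subdominant; the diatonic major seventh chord there is IV7.
With D in the bass the chord is in second inversion, so the figured bass is 43.

IV43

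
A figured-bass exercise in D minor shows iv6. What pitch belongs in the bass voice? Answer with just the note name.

iv in D minor has root G; the chord is G-Bb-D.
The figure 6 means first inversion — the third is in the bass.

Bb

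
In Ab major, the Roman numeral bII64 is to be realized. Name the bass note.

Fb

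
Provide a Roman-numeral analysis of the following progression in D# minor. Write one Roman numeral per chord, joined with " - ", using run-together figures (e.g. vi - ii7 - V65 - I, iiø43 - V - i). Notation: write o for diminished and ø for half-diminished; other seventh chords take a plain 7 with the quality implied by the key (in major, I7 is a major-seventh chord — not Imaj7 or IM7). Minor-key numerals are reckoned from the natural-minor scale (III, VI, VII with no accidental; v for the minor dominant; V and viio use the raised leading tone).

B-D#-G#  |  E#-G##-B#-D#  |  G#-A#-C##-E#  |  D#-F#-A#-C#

iv6 - V7/V - V42 - i7

B-D#-G# has root G#, degree 4 in D# minor, so iv6.
E#-G##-B#-D#: chromatic; E# is V of V, so V7/V.
G#-A#-C##-E#: dominant seventh chord on A# = scale degree 5 → V42.
D#-F#-A#-C#: minor seventh chord on D# = scale degree 1 → i7.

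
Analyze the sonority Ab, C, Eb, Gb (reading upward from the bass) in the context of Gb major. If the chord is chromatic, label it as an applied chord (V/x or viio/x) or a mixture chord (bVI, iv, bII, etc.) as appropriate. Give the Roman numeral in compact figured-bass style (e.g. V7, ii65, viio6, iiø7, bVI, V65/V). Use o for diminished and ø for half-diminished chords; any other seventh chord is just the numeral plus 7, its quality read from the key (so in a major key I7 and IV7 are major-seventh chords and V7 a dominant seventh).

Stacked in thirds the chord is Ab-C-Eb-Gb: a dominant seventh chord on Ab.
Ab is not a diatonic chord root with this quality in Gb major, but it lies a perfect fifth above Db (V), so the chord functions as an applied dominant of V.

V7/V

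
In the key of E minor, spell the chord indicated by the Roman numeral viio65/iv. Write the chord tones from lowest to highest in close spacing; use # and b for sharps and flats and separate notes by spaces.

B D F G#

The slash marks an applied leading-tone chord: viio of iv. In E minor, iv is A, so the leading tone to it is G#, a half step below.
Building a fully diminished seventh chord on G# gives G#-B-D-F.
The figured bass 65 indicates first inversion, placing the third (B) in the bass: B-D-F-G#.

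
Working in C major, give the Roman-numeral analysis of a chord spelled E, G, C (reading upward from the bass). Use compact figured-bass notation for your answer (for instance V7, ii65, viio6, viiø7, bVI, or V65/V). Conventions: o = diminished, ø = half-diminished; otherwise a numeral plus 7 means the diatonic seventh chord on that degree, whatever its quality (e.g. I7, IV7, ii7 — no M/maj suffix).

I6

The pitches C-E-G form a major triad rooted on C.
In C major, C is the tonic; the diatonic major triad there is I.
With E in the bass the chord is in first inversion, so the figured bass is 6.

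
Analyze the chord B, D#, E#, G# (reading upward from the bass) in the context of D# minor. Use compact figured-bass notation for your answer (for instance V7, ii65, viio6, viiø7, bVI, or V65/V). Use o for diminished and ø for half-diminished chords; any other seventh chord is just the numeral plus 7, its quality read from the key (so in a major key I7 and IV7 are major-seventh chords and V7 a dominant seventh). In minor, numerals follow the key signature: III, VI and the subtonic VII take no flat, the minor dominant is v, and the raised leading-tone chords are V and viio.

iiø43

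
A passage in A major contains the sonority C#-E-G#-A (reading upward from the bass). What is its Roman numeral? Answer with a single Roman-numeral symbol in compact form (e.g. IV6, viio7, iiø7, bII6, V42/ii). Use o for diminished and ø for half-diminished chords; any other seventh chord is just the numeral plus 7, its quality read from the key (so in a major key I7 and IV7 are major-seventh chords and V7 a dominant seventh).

I65

Stacked in thirds the chord is A-C#-E-G#: a major seventh chord on A.
In A major, A is the tonic; the diatonic major seventh chord there is I7.
With C# in the bass the chord is in first inversion, so the figured bass is 65.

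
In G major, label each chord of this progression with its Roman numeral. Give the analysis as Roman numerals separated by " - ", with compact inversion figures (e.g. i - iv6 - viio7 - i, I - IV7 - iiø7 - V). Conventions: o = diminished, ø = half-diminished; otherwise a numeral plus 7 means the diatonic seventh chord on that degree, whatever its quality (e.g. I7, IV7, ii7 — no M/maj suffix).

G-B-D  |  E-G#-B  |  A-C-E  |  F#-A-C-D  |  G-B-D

I - V/ii - ii - V65 - I

G-B-D has root G, degree 1 in G major, so I.
E-G#-B: chromatic; E is V of ii, so V/ii.
A-C-E has root A, degree 2 in G major, so ii.
F#-A-C-D: dominant seventh chord on D = scale degree 5 → V65.
G-B-D: root G is the tonic; major triad there is I.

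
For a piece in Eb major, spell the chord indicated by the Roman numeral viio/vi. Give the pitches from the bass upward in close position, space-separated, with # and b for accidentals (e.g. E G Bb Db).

B D F

The slash marks an applied leading-tone chord: viio of vi. In Eb major, vi is C, so the leading tone to it is B, a half step below.
Building a diminished triad on B gives B-D-F.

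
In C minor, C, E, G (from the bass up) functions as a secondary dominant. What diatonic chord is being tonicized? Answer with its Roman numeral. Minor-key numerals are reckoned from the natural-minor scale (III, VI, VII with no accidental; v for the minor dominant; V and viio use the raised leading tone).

iv

The chord is a major triad on C.
A dominant resolves down a perfect fifth: C → F. In C minor, F is scale degree 4, i.e. iv.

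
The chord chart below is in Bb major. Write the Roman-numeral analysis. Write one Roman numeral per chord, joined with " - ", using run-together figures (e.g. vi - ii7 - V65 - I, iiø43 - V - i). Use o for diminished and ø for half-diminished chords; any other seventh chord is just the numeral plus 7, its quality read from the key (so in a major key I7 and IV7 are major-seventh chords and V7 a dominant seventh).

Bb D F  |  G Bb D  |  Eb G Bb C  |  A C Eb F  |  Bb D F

I - vi - ii65 - V65 - I

Bb-D-F: major triad on Bb = scale degree 1 → I.
G-Bb-D: root G is the submediant; minor triad there is vi.
Eb-G-Bb-C: minor seventh chord on C = scale degree 2 → ii65.
A-C-Eb-F has root F, degree 5 in Bb major, so V65.
Bb-D-F: major triad on Bb = scale degree 1 → I.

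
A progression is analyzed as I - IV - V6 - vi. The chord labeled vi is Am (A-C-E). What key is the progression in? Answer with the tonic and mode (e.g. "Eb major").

The anchor chord is a minor triad on A, labeled vi.
If A is scale degree 6 and the mode makes that degree carry a minor triad, the tonic is C and the mode is major.

C major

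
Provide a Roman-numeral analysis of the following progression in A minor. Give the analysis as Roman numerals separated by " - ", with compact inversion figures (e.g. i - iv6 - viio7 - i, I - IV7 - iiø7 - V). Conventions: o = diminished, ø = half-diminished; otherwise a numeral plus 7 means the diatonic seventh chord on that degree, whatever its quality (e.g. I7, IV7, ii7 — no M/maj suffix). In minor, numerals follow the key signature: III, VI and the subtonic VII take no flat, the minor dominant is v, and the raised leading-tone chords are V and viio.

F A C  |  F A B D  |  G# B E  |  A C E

VI - iiø43 - V6 - i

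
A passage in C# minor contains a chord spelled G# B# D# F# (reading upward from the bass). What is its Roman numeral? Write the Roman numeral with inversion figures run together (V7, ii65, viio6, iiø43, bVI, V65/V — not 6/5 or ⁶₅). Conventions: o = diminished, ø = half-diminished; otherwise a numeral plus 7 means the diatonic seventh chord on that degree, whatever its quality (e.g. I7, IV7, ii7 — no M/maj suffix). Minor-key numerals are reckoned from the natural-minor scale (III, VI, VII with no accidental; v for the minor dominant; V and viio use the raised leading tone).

The pitches G#-B#-D#-F# form a dominant seventh chord rooted on G#.
G# is scale degree 5 in C# minor, and a dominant seventh chord on that degree is written V7.

V7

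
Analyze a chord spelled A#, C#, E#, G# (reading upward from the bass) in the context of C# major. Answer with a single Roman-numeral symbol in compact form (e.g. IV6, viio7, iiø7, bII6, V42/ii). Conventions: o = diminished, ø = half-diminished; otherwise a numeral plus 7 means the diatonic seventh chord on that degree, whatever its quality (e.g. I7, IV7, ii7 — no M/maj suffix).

vi7

The pitches A#-C#-E#-G# form a minor seventh chord rooted on A#.
In C# major, A# is the submediant; the diatonic minor seventh chord there is vi7.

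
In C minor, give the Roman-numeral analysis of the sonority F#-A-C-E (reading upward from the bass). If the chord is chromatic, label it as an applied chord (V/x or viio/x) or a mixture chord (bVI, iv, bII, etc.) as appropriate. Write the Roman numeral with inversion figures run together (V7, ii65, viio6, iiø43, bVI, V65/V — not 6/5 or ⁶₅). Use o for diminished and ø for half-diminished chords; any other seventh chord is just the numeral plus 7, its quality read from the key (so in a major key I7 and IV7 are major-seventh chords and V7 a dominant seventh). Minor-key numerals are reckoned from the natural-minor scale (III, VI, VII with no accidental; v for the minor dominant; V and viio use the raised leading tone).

viiø7/V

Stacked in thirds the chord is F#-A-C-E: a half-diminished seventh chord on F#.
F# sits a half step below G (V in C minor); a diminished chord there is the applied leading-tone chord of V.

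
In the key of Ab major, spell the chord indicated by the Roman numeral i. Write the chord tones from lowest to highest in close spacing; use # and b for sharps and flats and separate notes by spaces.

Ab Cb Eb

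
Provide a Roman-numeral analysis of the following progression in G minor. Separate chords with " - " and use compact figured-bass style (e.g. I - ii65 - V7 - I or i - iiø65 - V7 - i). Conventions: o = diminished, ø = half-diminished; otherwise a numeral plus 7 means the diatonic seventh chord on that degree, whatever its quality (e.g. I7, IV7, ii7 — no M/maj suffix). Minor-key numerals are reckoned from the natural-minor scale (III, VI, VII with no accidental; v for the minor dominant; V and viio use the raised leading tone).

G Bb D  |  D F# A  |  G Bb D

i - V - i

G-Bb-D: root G is the tonic; minor triad there is i.
D-F#-A: root D is the dominant; major triad there is V.
G-Bb-D: minor triad on G = scale degree 1 → i.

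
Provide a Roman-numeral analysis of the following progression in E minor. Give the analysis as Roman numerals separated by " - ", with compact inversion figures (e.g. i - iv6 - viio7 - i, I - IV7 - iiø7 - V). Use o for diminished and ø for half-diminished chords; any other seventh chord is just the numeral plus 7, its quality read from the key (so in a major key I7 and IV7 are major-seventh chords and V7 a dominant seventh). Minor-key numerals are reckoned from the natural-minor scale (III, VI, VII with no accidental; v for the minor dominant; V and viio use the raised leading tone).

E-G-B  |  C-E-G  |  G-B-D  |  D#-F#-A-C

i - VI - III - viio7

E-G-B: minor triad on E = scale degree 1 → i.
C-E-G has root C, degree 6 in E minor, so VI.
G-B-D: major triad on G = scale degree 3 → III.
D#-F#-A-C: fully diminished seventh chord on D# = scale degree 7 → viio7.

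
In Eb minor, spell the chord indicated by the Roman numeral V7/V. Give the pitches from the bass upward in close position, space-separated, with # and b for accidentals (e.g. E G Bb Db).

V7/V is a secondary dominant — the dominant seventh of V. V in Eb minor is Bb, so the applied chord's root is F, a perfect fifth above.
Building a dominant seventh chord on F gives F-A-C-Eb.

F A C Eb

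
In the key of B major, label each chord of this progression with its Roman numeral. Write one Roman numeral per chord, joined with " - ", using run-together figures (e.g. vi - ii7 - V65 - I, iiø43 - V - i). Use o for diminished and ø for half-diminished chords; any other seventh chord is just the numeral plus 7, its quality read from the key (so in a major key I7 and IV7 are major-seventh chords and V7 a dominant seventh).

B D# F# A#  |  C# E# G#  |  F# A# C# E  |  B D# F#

I7 - V/V - V7 - I

B-D#-F#-A#: root B is the tonic; major seventh chord there is I7.
C#-E#-G#: a major triad on C#, the applied dominant of V → V/V.
F#-A#-C#-E: dominant seventh chord on F# = scale degree 5 → V7.
B-D#-F#: root B is the tonic; major triad there is I.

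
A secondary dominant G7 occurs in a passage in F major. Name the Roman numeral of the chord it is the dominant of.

V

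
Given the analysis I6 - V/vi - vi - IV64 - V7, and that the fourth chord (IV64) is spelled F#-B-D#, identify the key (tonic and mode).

F# major

The chord B/F# is a major triad rooted on B; its label is IV64.
If B is scale degree 4 and the mode makes that degree carry a major triad, the tonic is F# and the mode is major.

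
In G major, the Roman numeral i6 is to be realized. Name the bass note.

i in G major has root G; the chord is G-Bb-D.
The figure 6 means first inversion — the third is in the bass.

Bb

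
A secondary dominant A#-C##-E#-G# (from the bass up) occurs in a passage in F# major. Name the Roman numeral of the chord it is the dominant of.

vi

The chord is a dominant seventh chord on A#.
A dominant resolves down a perfect fifth: A# → D#. In F# major, D# is scale degree 6, i.e. vi.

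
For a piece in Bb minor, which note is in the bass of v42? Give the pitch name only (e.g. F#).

Eb

v in Bb minor has root F; the chord is F-Ab-C-Eb.
The figure 42 means third inversion — the seventh is in the bass.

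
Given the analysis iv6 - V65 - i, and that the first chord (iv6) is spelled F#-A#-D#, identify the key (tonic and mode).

A# minor

iv6 is given as F#-A#-D# — a minor triad with root D#.
iv6 on D# implies D# is the subdominant; that puts the tonic at A#, and the lowercase numeral fits minor mode.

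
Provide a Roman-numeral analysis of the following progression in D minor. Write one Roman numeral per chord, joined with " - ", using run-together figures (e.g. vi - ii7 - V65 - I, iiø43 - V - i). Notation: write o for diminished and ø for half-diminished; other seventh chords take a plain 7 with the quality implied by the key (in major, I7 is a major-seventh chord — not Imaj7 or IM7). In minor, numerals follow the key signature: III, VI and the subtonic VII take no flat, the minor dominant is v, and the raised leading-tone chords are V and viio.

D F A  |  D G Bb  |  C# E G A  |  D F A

i - iv64 - V65 - i

D-F-A: minor triad on D = scale degree 1 → i.
D-G-Bb: root G is the subdominant; minor triad there is iv64.
C#-E-G-A: root A is the dominant; dominant seventh chord there is V65.
D-F-A has root D, degree 1 in D minor, so i.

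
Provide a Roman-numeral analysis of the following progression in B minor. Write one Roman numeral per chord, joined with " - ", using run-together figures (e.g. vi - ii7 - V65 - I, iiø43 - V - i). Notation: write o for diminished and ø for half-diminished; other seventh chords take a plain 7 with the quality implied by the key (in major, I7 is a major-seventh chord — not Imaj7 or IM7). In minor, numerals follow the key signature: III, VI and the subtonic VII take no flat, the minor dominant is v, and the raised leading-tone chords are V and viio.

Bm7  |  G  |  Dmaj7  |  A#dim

Bm7: root B is the tonic; minor seventh chord there is i7.
G has root G, degree 6 in B minor, so VI.
Dmaj7: root D is the mediant; major seventh chord there is III7.
A#dim has root A#, degree 7 in B minor, so viio.

i7 - VI - III7 - viio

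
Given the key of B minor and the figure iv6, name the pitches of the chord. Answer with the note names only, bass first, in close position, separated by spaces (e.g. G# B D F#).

G B E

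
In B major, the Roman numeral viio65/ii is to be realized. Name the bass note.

D#

The applied chord viio65/ii is rooted on B#: B#-D#-F#-A.
The figure 65 means first inversion — the third is in the bass.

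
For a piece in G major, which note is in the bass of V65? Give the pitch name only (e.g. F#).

V in G major has root D; the chord is D-F#-A-C.
The figure 65 means first inversion — the third is in the bass.

F#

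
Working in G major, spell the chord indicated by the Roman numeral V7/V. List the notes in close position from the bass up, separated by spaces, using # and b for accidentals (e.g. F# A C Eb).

V7/V is a secondary dominant — the dominant seventh of V. V in G major is D, so the applied chord's root is A, a perfect fifth above.
Building a dominant seventh chord on A gives A-C#-E-G.

A C# E G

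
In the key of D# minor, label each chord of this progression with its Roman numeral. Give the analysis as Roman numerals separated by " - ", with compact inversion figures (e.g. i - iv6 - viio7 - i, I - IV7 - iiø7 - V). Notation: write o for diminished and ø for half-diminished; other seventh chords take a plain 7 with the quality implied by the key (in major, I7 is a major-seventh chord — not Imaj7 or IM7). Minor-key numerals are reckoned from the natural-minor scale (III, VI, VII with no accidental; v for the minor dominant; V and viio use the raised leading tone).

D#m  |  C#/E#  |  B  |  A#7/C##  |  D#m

D#m has root D#, degree 1 in D# minor, so i.
C#/E# has root C#, degree 7 in D# minor, so VII6.
B: major triad on B = scale degree 6 → VI.
A#7/C##: root A# is the dominant; dominant seventh chord there is V65.
D#m: root D# is the tonic; minor triad there is i.

i - VII6 - VI - V65 - i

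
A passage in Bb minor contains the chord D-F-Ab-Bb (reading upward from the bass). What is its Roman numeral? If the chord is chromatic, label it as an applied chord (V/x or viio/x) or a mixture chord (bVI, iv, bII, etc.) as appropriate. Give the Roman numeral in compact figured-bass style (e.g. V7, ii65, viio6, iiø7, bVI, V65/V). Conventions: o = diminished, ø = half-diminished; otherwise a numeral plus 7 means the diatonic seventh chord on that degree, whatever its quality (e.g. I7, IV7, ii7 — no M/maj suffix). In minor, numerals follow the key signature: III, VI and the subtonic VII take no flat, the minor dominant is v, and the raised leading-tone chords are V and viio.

V65/iv

The pitches Bb-D-F-Ab form a dominant seventh chord rooted on Bb.
Bb is not a diatonic chord root with this quality in Bb minor, but it lies a perfect fifth above Eb (iv), so the chord functions as an applied dominant of iv.
With D in the bass the chord is in first inversion, so the figured bass is 65.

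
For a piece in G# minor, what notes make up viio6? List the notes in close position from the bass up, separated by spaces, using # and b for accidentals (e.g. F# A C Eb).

A# C# F##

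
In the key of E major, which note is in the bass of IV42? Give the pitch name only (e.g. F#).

IV in E major has root A; the chord is A-C#-E-G#.
The figure 42 means third inversion — the seventh is in the bass.

G#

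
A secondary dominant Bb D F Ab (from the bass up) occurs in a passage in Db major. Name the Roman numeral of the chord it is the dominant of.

The chord is a dominant seventh chord on Bb.
A dominant resolves down a perfect fifth: Bb → Eb. In Db major, Eb is scale degree 2, i.e. ii.

ii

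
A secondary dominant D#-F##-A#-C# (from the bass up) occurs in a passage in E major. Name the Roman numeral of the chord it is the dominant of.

iii

The chord is a dominant seventh chord on D#.
A dominant resolves down a perfect fifth: D# → G#. In E major, G# is scale degree 3, i.e. iii.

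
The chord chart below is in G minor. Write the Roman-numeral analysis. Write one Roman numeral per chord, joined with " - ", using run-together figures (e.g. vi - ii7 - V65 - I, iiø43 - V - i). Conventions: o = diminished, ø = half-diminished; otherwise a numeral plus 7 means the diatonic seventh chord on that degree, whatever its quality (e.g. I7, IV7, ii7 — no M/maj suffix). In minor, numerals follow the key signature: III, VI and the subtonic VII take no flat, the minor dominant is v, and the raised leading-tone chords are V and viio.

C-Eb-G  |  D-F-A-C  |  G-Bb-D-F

iv - v7 - i7

C-Eb-G has root C, degree 4 in G minor, so iv.
D-F-A-C: root D is the dominant; minor seventh chord there is v7.
G-Bb-D-F: minor seventh chord on G = scale degree 1 → i7.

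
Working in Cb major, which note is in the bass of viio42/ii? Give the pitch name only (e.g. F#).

The applied chord viio42/ii is rooted on C: C-Eb-Gb-Bbb.
The figure 42 means third inversion — the seventh is in the bass.

Bbb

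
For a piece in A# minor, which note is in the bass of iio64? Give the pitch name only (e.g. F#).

iio in A# minor has root B#; the chord is B#-D#-F#.
The figure 64 means second inversion — the fifth is in the bass.

F#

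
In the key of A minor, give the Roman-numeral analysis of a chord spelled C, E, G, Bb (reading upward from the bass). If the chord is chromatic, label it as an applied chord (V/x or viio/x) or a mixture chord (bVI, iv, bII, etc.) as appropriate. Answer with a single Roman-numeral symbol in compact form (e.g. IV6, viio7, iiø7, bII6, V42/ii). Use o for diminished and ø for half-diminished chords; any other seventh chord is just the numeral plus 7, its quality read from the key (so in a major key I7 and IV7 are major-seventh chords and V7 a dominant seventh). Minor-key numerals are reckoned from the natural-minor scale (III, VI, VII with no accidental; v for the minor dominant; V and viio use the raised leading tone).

V7/VI

Stacked in thirds the chord is C-E-G-Bb: a dominant seventh chord on C.
C is not a diatonic chord root with this quality in A minor, but it lies a perfect fifth above F (VI), so the chord functions as an applied dominant of VI.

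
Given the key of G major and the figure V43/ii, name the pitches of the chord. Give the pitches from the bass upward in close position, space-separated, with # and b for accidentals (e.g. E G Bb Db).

The slash means an applied dominant: we want the dominant of ii. In G major, ii is A minor, and its dominant is built on E.
Building a dominant seventh chord on E gives E-G#-B-D.
The figured bass 43 indicates second inversion, placing the fifth (B) in the bass: B-D-E-G#.

B D E G#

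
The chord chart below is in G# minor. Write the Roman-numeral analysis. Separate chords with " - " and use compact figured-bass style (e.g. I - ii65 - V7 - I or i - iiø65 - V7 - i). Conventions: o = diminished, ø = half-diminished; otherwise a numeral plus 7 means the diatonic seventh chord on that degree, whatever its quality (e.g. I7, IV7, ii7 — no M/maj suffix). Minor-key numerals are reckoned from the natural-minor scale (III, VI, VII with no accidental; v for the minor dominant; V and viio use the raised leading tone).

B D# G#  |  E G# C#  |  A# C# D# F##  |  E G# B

i6 - iv6 - V43 - VI

B-D#-G#: minor triad on G# = scale degree 1 → i6.
E-G#-C# has root C#, degree 4 in G# minor, so iv6.
A#-C#-D#-F## has root D#, degree 5 in G# minor, so V43.
E-G#-B: root E is the submediant; major triad there is VI.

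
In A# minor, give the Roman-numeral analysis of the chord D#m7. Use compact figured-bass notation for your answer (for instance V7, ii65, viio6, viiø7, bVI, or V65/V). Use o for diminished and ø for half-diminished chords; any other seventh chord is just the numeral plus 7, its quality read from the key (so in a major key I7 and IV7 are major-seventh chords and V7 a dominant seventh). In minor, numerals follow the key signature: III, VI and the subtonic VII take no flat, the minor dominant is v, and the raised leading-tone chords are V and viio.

iv7

The pitches D#-F#-A#-C# form a minor seventh chord rooted on D#.
In A# minor, D# is the subdominant; the diatonic minor seventh chord there is iv7.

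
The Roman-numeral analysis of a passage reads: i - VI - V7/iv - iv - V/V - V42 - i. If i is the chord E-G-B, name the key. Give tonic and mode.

E minor

The anchor chord is a minor triad on E, labeled i.
If E is scale degree 1 and the mode makes that degree carry a minor triad, the tonic is E and the mode is minor.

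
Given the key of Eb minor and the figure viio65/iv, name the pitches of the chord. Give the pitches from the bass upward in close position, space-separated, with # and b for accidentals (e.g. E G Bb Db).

Bb Db Fb G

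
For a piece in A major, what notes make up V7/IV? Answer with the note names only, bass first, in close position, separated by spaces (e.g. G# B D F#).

A C# E G

V7/IV is a secondary dominant — the dominant seventh of IV. IV in A major is D, so the applied chord's root is A, a perfect fifth above.
Building a dominant seventh chord on A gives A-C#-E-G.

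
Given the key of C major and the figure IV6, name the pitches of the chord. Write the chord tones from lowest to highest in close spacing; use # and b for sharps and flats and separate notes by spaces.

A C F

The numeral's case and figure indicate a major triad. In C major its root, the fourth degree, is F.
Stacking thirds from F gives F-A-C.
The figured bass 6 indicates first inversion, placing the third (A) in the bass: A-C-F.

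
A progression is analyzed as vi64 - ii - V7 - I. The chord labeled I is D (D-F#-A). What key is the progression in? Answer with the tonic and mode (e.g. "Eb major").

I is given as D-F#-A — a major triad with root D.
If D is scale degree 1 and the mode makes that degree carry a major triad, the tonic is D and the mode is major.

D major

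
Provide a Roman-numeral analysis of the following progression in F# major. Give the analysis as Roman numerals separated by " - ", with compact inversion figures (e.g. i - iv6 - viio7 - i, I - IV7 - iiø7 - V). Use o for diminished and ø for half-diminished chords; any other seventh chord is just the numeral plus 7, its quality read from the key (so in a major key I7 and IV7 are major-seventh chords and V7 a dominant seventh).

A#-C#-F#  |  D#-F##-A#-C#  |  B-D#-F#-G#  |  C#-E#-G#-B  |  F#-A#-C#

I6 - V7/ii - ii65 - V7 - I

A#-C#-F#: root F# is the tonic; major triad there is I6.
D#-F##-A#-C#: chromatic; D# is V of ii, so V7/ii.
B-D#-F#-G#: root G# is the supertonic; minor seventh chord there is ii65.
C#-E#-G#-B: dominant seventh chord on C# = scale degree 5 → V7.
F#-A#-C# has root F#, degree 1 in F# major, so I.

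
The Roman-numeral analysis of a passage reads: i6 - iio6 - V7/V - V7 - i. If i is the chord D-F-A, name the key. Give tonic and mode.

D minor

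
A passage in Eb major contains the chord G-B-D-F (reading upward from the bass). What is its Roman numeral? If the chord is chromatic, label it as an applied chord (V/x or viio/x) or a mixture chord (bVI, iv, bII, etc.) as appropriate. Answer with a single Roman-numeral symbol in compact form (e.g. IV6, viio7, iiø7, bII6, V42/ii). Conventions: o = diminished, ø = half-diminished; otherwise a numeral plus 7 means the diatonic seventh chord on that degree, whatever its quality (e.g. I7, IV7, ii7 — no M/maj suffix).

Stacked in thirds the chord is G-B-D-F: a dominant seventh chord on G.
G is not a diatonic chord root with this quality in Eb major, but it lies a perfect fifth above C (vi), so the chord functions as an applied dominant of vi.

V7/vi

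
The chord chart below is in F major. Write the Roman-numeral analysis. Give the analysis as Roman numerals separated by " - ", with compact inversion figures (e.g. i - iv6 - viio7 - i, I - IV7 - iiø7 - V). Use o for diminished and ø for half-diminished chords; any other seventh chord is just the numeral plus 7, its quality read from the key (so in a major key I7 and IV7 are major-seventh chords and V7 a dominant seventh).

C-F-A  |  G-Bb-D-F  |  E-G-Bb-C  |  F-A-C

I64 - ii7 - V65 - I

C-F-A: root F is the tonic; major triad there is I64.
G-Bb-D-F: minor seventh chord on G = scale degree 2 → ii7.
E-G-Bb-C: root C is the dominant; dominant seventh chord there is V65.
F-A-C has root F, degree 1 in F major, so I.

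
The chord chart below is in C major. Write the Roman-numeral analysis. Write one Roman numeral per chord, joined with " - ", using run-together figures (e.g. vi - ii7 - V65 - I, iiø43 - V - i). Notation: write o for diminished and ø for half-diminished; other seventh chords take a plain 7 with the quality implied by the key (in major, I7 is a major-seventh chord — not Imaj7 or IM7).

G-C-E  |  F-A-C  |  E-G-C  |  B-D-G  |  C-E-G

G-C-E has root C, degree 1 in C major, so I64.
F-A-C: major triad on F = scale degree 4 → IV.
E-G-C: major triad on C = scale degree 1 → I6.
B-D-G has root G, degree 5 in C major, so V6.
C-E-G has root C, degree 1 in C major, so I.

I64 - IV - I6 - V6 - I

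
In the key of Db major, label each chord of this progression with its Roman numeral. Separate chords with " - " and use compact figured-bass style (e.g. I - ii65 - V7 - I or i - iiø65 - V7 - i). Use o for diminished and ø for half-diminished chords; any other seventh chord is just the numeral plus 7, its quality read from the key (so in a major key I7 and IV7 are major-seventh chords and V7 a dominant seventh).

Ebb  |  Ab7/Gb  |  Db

bII - V42 - I

Ebb: major triad on Ebb — chromatic; Ebb is the lowered second degree, so this is the Neapolitan chord, bII.
Ab7/Gb: root Ab is the dominant; dominant seventh chord there is V42.
Db: major triad on Db = scale degree 1 → I.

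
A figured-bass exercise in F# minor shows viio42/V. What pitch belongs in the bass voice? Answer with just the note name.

The applied chord viio42/V is rooted on B#: B#-D#-F#-A.
The figure 42 means third inversion — the seventh is in the bass.

A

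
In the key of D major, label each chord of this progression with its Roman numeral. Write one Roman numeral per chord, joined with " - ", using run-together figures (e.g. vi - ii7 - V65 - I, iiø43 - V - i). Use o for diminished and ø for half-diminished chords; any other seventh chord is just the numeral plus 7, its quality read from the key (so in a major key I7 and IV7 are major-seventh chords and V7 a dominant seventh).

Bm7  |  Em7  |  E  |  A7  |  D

vi7 - ii7 - V/V - V7 - I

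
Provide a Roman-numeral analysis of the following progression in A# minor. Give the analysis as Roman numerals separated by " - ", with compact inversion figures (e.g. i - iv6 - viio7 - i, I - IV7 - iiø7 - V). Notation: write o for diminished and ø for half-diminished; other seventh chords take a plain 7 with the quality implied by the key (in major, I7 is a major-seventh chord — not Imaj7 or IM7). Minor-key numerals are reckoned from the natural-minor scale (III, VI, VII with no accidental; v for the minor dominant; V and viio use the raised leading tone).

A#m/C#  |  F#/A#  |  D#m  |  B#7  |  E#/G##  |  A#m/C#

i6 - VI6 - iv - V7/V - V6 - i6

A#m/C#: root A# is the tonic; minor triad there is i6.
F#/A#: major triad on F# = scale degree 6 → VI6.
D#m: root D# is the subdominant; minor triad there is iv.
B#7: a dominant seventh chord on B#, the applied dominant of V → V7/V.
E#/G##: root E# is the dominant; major triad there is V6.
A#m/C#: minor triad on A# = scale degree 1 → i6.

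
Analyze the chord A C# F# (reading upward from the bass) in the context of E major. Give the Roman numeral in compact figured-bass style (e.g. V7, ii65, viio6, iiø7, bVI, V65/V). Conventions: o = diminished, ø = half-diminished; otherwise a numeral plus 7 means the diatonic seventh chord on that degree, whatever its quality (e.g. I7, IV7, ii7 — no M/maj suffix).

ii6

The pitches F#-A-C# form a minor triad rooted on F#.
F# is scale degree 2 in E major, and a minor triad on that degree is written ii.
With A in the bass the chord is in first inversion, so the figured bass is 6.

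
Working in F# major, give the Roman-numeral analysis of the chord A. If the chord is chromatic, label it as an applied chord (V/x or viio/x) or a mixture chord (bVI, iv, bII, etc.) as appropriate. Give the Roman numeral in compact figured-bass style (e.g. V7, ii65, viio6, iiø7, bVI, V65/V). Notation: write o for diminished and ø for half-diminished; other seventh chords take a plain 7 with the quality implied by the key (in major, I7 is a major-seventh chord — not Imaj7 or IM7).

bIII

The pitches A-C#-E form a major triad rooted on A.
A is the lowered third degree of F# major (diatonic 3 would be A#). This is a major triad on the lowered third degree, borrowed from the parallel minor.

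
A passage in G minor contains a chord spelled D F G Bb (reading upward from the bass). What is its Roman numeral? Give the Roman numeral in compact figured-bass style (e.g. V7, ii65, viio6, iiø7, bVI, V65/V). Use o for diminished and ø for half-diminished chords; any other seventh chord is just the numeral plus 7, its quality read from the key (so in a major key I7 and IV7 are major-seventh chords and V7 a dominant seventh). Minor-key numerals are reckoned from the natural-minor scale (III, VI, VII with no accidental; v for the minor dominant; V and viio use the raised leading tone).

i43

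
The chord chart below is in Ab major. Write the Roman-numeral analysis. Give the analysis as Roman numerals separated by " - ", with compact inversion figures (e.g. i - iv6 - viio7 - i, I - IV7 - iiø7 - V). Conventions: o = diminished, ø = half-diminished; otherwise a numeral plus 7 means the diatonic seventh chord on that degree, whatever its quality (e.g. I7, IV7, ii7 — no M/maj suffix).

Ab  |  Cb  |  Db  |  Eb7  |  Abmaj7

I - bIII - IV - V7 - I7

Ab: major triad on Ab = scale degree 1 → I.
Cb: major triad on Cb — chromatic; bIII (borrowed from the parallel minor).
Db: root Db is the subdominant; major triad there is IV.
Eb7 has root Eb, degree 5 in Ab major, so V7.
Abmaj7 has root Ab, degree 1 in Ab major, so I7.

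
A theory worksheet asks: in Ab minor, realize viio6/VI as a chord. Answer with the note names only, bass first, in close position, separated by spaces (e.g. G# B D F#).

Gb Bbb Eb

viio6/VI is a secondary leading-tone chord. The target VI is Fb in Ab minor; the applied chord is rooted a semitone below, on Eb.
Building a diminished triad on Eb gives Eb-Gb-Bbb.
The figured bass 6 indicates first inversion, placing the third (Gb) in the bass: Gb-Bbb-Eb.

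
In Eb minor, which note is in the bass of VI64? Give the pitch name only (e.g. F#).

Gb

VI in Eb minor has root Cb; the chord is Cb-Eb-Gb.
The figure 64 means second inversion — the fifth is in the bass.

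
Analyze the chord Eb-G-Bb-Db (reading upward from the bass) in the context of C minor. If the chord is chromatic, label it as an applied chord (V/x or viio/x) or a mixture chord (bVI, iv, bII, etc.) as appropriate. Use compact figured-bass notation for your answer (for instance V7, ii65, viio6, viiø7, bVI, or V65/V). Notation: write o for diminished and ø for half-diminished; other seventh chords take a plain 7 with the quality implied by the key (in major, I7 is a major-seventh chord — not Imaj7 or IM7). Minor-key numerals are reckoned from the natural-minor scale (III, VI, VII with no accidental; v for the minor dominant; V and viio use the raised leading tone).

Stacked in thirds the chord is Eb-G-Bb-Db: a dominant seventh chord on Eb.
Eb is not a diatonic chord root with this quality in C minor, but it lies a perfect fifth above Ab (VI), so the chord functions as an applied dominant of VI.

V7/VI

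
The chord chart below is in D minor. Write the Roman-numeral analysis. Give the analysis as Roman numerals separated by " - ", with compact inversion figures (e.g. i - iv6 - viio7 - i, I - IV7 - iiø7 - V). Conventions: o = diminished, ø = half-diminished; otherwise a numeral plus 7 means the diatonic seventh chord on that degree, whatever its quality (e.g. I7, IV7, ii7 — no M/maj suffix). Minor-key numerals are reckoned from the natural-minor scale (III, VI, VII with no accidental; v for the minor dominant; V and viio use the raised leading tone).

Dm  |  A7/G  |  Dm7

i - V42 - i7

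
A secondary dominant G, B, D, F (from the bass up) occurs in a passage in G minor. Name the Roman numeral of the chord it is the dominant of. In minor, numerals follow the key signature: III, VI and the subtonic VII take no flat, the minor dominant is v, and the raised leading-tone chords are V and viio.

The chord is a dominant seventh chord on G.
A dominant resolves down a perfect fifth: G → C. In G minor, C is scale degree 4, i.e. iv.

iv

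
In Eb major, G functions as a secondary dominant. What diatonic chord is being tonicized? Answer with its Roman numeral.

vi

The chord is a major triad on G.
A dominant resolves down a perfect fifth: G → C. In Eb major, C is scale degree 6, i.e. vi.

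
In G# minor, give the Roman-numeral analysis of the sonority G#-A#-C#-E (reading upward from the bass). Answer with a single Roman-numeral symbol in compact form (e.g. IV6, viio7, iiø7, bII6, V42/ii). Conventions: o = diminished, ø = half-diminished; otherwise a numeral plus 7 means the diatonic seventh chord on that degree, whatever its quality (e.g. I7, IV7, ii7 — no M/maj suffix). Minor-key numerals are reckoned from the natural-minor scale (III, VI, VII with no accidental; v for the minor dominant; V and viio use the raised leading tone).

The pitches A#-C#-E-G# form a half-diminished seventh chord rooted on A#.
In G# minor, A# is the supertonic; the diatonic half-diminished seventh chord there is iiø7.
With G# in the bass the chord is in third inversion, so the figured bass is 42.

iiø42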